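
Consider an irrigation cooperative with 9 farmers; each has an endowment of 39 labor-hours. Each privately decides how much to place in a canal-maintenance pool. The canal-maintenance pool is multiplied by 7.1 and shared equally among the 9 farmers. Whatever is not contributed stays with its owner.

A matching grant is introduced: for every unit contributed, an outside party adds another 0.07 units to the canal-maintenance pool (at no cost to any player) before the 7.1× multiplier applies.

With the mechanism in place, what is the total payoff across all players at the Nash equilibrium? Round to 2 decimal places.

351.00 labor-hours

With the mechanism, a contributed unit returns 7.1 × 1.07 / 9 = 0.8441 per unit of net cost — still below 1 — so contributing 0 remains dominant for every player.
At the Nash equilibrium no one contributes; group total payoff = 9 × 39 = 351.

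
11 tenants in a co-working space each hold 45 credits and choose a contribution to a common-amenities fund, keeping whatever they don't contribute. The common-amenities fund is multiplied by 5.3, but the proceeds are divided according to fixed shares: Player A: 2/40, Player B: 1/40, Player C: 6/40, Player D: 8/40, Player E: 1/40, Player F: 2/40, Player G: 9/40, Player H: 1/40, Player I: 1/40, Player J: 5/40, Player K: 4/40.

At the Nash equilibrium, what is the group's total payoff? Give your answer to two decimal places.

882.00 credits

For player j, contributing a unit is worthwhile iff 5.3 × (j's share) ≥ 1, i.e. iff j's share is at least 0.1887.
Player D and Player G clear that bar, contributing 45 each; the remaining 9 contribute 0. Total contributed: 90.
The common-amenities fund pays out 5.3 × 90 = 477.00 in total (split across the unequal shares, but the aggregate is all that matters for the group sum).
The 9 free-riders keep 45 each, adding 405. Group total = 405 + 477.00 = 882.00.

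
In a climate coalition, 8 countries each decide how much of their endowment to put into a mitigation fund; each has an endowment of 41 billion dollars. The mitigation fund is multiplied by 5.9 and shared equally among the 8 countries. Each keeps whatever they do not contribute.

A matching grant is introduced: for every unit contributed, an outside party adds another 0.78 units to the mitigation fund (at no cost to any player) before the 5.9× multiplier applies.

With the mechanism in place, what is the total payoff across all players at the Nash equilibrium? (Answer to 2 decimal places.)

3444.66 billion dollars

The effective private return per unit is now 5.9 × 1.78 / 8 = 1.3128 > 1, so every player's dominant strategy flips to full contribution.
At the Nash equilibrium everyone contributes 41. Group total payoff = 5.9 × 1.78 × 328 = 3444.66.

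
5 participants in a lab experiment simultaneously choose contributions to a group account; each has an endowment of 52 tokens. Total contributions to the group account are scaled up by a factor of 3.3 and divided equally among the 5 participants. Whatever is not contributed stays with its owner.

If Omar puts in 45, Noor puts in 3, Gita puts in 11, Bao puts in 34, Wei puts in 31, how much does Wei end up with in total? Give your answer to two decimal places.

102.84 tokens

Total contributed: 45 + 3 + 11 + 34 + 31 = 124.
Each receives 3.3 × 124 / 5 = 81.84 from the group account.
Wei keeps 52 − 31 = 21, so Wei's payoff is 21 + 81.84 = 102.84.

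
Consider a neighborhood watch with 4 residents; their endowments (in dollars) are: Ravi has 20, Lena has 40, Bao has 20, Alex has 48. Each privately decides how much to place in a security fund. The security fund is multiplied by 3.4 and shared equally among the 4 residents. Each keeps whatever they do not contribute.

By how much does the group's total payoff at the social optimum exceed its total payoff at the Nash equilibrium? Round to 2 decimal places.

307.20 dollars

The private return per contributed unit is 3.4/4 = 0.8500 < 1 for every player regardless of endowment, so the Nash equilibrium is zero contribution and the group total is Σ E_j = 20 + 40 + 20 + 48 = 128.
Each contributed unit returns 3.400 to the group, so the social optimum is full contribution by everyone: group total = 3.400 × 128 = 435.20.
Efficiency loss = (3.400 − 1) × 128 = 307.20.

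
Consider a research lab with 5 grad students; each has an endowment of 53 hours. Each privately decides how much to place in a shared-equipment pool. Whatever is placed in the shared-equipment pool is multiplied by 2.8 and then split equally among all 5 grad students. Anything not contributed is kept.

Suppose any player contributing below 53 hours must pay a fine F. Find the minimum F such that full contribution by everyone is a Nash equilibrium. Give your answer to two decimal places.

Given the others contribute fully, the best deviation is to contribute 0 (any partial contribution still incurs the fine and gives up units whose private return 0.5600 is below 1).
Deviating from 53 to 0 saves 53 hours but forfeits the deviator's share of the drop in the shared-equipment pool: 2.8/5 × 53 = 29.68.
So the deviation gain is 53 − 29.68 = 23.32, and the fine must be at least 23.32 hours to wipe it out.

23.32 hours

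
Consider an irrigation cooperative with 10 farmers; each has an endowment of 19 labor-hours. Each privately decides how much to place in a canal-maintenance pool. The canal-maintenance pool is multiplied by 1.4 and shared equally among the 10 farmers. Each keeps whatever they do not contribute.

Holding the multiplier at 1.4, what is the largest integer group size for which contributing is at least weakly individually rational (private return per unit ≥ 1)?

Private return per unit is 1.4/(group size), which is ≥ 1 whenever the group size is ≤ 1.4.
The largest such integer is 1.

1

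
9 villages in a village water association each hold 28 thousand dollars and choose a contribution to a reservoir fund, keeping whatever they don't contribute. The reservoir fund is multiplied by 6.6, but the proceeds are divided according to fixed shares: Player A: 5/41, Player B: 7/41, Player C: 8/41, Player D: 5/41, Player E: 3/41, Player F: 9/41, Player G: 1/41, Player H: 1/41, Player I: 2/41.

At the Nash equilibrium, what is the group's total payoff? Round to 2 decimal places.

For player j, contributing a unit is worthwhile iff 6.6 × (j's share) ≥ 1, i.e. iff j's share is at least 0.1515.
The shares above 0.1515 belong to Player B, Player C and Player F, contributing 28 each; the remaining 6 contribute 0. Total contributed: 84.
The reservoir fund pays out 6.6 × 84 = 554.40 in total (split across the unequal shares, but the aggregate is all that matters for the group sum).
The 6 free-riders keep 28 each, adding 168. Group total = 168 + 554.40 = 722.40.

722.40 thousand dollars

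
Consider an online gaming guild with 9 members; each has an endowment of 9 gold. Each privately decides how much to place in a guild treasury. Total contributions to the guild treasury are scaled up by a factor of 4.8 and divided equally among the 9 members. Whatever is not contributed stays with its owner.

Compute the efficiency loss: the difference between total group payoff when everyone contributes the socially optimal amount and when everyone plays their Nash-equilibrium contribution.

307.80 gold

Each contributed unit returns 4.8/9 = 0.5333 to its contributor — below 1 — so contributing 0 is dominant for every player. At the Nash equilibrium everyone keeps their 9, and the group total is 9 × 9 = 81.
Each contributed unit returns 4.800 to the group as a whole (0.5333 to each of 9 players), which exceeds 1, so the social optimum is full contribution: group total = 4.800 × 81 = 388.80.
Efficiency loss = 388.80 − 81 = 307.80.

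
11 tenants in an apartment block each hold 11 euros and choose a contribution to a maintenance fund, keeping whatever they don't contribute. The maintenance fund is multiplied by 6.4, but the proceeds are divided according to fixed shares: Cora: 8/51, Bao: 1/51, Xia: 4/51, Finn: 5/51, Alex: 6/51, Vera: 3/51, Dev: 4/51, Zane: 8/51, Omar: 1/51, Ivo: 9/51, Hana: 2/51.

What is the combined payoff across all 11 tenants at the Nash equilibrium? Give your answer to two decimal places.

Player j's private return per contributed unit is 6.4 × (j's share). Contributing is weakly dominant for j when that share is at least 1/6.4 = 0.1563, and contributing 0 is dominant otherwise.
Cora, Zane and Ivo are above the threshold, contributing 11 each; the remaining 8 contribute 0. Total contributed: 33.
The maintenance fund pays out 6.4 × 33 = 211.20 in total (split across the unequal shares, but the aggregate is all that matters for the group sum).
The 8 free-riders keep 11 each, adding 88. Group total = 88 + 211.20 = 299.20.

299.20 euros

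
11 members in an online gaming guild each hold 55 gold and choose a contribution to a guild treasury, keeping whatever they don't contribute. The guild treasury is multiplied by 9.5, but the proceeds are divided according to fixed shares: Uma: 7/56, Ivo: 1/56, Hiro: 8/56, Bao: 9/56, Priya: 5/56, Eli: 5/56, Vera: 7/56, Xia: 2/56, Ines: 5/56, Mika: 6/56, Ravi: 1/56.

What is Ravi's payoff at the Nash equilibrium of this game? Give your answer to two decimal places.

101.65 gold

Each unit j contributes comes back to j as 9.5 × (j's share), so j prefers to contribute only if that share exceeds 1/9.5 = 0.1053; otherwise keeping the unit dominates.
The shares above 0.1053 belong to Uma, Hiro, Bao, Vera and Mika, contributing 55 each; the remaining 6 contribute 0. Total contributed: 275.
Ravi keeps 55 and receives 9.5 × 275 × 1/56 = 46.65 from the guild treasury, for a payoff of 101.65.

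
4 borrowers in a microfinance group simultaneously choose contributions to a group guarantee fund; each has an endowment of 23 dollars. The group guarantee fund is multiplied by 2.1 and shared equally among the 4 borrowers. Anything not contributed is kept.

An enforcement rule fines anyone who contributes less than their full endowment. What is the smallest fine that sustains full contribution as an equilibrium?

10.93 dollars

Given the others contribute fully, the best deviation is to contribute 0 (any partial contribution still incurs the fine and gives up units whose private return 0.5250 is below 1).
Deviating from 23 to 0 saves 23 dollars but forfeits the deviator's share of the drop in the group guarantee fund: 2.1/4 × 23 = 12.07.
So the deviation gain is 23 − 12.07 = 10.93, and the fine must be at least 10.93 dollars to wipe it out.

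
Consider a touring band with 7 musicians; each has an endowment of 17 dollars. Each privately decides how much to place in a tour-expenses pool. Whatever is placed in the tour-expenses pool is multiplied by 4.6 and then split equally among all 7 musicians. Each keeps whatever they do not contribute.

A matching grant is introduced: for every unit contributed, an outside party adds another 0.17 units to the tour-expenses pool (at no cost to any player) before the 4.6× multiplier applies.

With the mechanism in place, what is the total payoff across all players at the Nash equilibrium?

Even with the mechanism, each unit contributed returns only 4.6 × 1.17 / 7 = 0.7689 per unit of net cost, so contributing nothing is still dominant.
Everyone keeps their endowment and the group total is 7 × 17 = 119.

119.00 dollars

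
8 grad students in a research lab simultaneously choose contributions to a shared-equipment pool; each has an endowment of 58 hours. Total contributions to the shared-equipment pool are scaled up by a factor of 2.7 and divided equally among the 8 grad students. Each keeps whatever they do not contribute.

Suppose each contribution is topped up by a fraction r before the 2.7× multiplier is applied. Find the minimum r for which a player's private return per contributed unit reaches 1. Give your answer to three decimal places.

1.963

With matching at rate r, one contributed unit becomes (1 + r) in the shared-equipment pool and returns 2.7 × (1 + r) / 8 to the contributor.
Setting this equal to 1: 1 + r = 8/2.7 = 2.9630.
So the minimum matching rate is r = 2.9630 − 1 = 1.963.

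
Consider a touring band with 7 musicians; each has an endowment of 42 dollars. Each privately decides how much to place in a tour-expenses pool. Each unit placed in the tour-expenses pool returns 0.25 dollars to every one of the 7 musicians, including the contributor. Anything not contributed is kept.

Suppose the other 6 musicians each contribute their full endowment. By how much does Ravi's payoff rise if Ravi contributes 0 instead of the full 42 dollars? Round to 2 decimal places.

31.50 dollars

Switching from a contribution of 42 to 0 lets Ravi keep an extra 42 dollars, but lowers the tour-expenses pool by 42, which costs Ravi their own share of that drop: 0.25 × 42 = 10.50.
Net gain = 42 − 10.50 = 31.50. The private return per contributed unit (0.25) is below 1, so free-riding is indeed the best response regardless of what the others do.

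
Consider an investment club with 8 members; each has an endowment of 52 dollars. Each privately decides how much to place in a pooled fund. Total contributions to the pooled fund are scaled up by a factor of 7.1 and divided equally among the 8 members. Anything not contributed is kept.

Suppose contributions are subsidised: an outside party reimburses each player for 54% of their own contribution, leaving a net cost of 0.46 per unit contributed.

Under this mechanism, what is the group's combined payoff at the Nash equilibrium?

Under the mechanism each unit contributed yields (7.1/8) / 0.46 = 1.9293 back to its contributor per unit of net cost, which exceeds 1, making full contribution the dominant choice for everyone.
So the Nash equilibrium is full contribution by all 8; the group earns 8 × (52 × 0.54 + 7.1 × 52) = 3178.24.

3178.24 dollars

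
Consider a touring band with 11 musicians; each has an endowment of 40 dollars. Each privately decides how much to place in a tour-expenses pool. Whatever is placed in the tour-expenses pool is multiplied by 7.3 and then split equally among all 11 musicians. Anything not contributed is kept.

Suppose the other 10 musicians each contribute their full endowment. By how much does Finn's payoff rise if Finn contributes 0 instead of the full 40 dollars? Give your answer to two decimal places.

Switching from a contribution of 40 to 0 lets Finn keep an extra 40 dollars, but lowers the tour-expenses pool by 40, which costs Finn their own share of that drop: 7.3/11 × 40 = 26.55.
Net gain = 40 − 26.55 = 13.45. The private return per contributed unit (0.6636) is below 1, so free-riding is indeed the best response regardless of what the others do.

13.45 dollars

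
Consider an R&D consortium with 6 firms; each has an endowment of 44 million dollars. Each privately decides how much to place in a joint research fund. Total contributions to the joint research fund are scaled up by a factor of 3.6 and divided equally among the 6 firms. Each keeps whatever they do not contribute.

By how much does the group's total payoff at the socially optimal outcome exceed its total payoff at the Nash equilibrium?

Each contributed unit returns 3.6/6 = 0.6000 to its contributor — below 1 — so contributing 0 is dominant for every player. At the Nash equilibrium everyone keeps their 44, and the group total is 6 × 44 = 264.
Each contributed unit returns 3.600 to the group as a whole (0.6000 to each of 6 players), which exceeds 1, so the social optimum is full contribution: group total = 3.600 × 264 = 950.40.
Efficiency loss = 950.40 − 264 = 686.40.

686.40 million dollars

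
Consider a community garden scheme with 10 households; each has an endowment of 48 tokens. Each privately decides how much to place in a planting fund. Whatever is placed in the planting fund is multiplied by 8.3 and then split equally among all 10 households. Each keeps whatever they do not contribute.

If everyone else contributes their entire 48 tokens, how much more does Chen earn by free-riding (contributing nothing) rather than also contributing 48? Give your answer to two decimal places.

Switching from a contribution of 48 to 0 lets Chen keep an extra 48 tokens, but lowers the planting fund by 48, which costs Chen their own share of that drop: 8.3/10 × 48 = 39.84.
Net gain = 48 − 39.84 = 8.16. The private return per contributed unit (0.8300) is below 1, so free-riding is indeed the best response regardless of what the others do.

8.16 tokens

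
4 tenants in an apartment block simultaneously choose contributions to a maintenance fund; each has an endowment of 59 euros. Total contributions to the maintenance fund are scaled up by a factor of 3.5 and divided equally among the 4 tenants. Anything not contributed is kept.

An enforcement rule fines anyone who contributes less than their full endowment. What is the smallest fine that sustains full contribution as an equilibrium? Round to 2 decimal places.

7.38 euros

Given the others contribute fully, the best deviation is to contribute 0 (any partial contribution still incurs the fine and gives up units whose private return 0.8750 is below 1).
Deviating from 59 to 0 saves 59 euros but forfeits the deviator's share of the drop in the maintenance fund: 3.5/4 × 59 = 51.62.
So the deviation gain is 59 − 51.62 = 7.38, and the fine must be at least 7.38 euros to wipe it out.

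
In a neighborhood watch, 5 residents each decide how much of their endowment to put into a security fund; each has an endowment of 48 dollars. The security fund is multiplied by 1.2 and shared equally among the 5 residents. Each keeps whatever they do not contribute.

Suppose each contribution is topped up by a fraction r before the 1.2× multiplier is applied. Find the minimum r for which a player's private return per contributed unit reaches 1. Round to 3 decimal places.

With matching at rate r, one contributed unit becomes (1 + r) in the security fund and returns 1.2 × (1 + r) / 5 to the contributor.
Setting this equal to 1: 1 + r = 5/1.2 = 4.1667.
So the minimum matching rate is r = 4.1667 − 1 = 3.167.

3.167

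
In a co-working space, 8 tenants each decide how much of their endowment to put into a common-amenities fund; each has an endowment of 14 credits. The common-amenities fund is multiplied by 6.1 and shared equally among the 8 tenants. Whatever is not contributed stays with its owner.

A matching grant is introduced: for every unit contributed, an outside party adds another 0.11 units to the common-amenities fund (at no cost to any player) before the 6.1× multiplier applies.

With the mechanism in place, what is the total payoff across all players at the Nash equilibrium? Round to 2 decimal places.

112.00 credits

With the mechanism, a contributed unit returns 6.1 × 1.11 / 8 = 0.8464 per unit of net cost — still below 1 — so contributing 0 remains dominant for every player.
At the Nash equilibrium no one contributes; group total payoff = 8 × 14 = 112.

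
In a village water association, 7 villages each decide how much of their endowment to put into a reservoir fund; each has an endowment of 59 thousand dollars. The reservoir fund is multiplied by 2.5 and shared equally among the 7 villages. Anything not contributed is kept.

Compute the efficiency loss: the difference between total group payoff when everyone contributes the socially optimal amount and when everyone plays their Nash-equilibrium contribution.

619.50 thousand dollars

Each contributed unit returns 2.5/7 = 0.3571 to its contributor — below 1 — so contributing 0 is dominant for every player. At the Nash equilibrium everyone keeps their 59, and the group total is 7 × 59 = 413.
Each contributed unit returns 2.500 to the group as a whole (0.3571 to each of 7 players), which exceeds 1, so the social optimum is full contribution: group total = 2.500 × 413 = 1032.50.
Efficiency loss = 1032.50 − 413 = 619.50.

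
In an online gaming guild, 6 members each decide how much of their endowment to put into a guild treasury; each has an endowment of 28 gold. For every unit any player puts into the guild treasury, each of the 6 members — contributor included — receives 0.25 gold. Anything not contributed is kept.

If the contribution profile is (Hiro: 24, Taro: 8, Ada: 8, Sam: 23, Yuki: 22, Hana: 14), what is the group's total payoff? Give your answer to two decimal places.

217.50 gold

Total contributed: 24 + 8 + 8 + 23 + 22 + 14 = 99; total kept: 6 × 28 − 99 = 69.
The guild treasury pays out 0.25 × 6 × 99 = 148.50 in aggregate.
Group total = 69 + 148.50 = 217.50.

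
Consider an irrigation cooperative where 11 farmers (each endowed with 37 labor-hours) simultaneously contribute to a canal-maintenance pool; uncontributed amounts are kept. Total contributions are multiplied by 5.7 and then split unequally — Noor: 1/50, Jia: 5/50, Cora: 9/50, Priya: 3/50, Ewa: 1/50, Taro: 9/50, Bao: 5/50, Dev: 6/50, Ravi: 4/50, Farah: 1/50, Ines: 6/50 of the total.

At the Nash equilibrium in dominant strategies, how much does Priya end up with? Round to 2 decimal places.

62.31 labor-hours

For player j, contributing a unit is worthwhile iff 5.7 × (j's share) ≥ 1, i.e. iff j's share is at least 0.1754.
The shares above 0.1754 belong to Cora and Taro, contributing 37 each; the remaining 9 contribute 0. Total contributed: 74.
Priya keeps 37 and receives 5.7 × 74 × 3/50 = 25.31 from the canal-maintenance pool, for a payoff of 62.31.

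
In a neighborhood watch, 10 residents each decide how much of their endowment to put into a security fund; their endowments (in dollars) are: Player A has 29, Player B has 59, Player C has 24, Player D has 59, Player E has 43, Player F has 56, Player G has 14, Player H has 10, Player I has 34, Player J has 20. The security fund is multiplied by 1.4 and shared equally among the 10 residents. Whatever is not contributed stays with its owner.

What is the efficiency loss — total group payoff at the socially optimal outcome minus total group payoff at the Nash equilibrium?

139.20 dollars

The private return per contributed unit is 1.4/10 = 0.1400 < 1 for every player regardless of endowment, so the Nash equilibrium is zero contribution and the group total is Σ E_j = 29 + 59 + 24 + 59 + 43 + 56 + 14 + 10 + 34 + 20 = 348.
Each contributed unit returns 1.400 to the group, so the social optimum is full contribution by everyone: group total = 1.400 × 348 = 487.20.
Efficiency loss = (1.400 − 1) × 348 = 139.20.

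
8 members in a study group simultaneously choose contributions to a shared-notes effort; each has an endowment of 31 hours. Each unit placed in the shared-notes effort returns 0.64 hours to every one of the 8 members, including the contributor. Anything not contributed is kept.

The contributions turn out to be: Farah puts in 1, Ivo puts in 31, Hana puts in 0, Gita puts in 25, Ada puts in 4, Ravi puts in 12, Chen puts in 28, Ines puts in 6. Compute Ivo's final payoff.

68.48 hours

Total contributed: 1 + 31 + 0 + 25 + 4 + 12 + 28 + 6 = 107.
Each receives 0.64 × 107 = 68.48 from the shared-notes effort.
Ivo keeps 31 − 31 = 0, so Ivo's payoff is 0 + 68.48 = 68.48.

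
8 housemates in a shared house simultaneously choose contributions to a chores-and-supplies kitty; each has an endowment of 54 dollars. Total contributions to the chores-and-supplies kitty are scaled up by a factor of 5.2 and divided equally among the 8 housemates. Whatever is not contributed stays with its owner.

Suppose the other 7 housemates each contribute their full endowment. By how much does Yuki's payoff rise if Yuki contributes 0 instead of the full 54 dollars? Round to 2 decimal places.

18.90 dollars

Switching from a contribution of 54 to 0 lets Yuki keep an extra 54 dollars, but lowers the chores-and-supplies kitty by 54, which costs Yuki their own share of that drop: 5.2/8 × 54 = 35.10.
Net gain = 54 − 35.10 = 18.90. The private return per contributed unit (0.6500) is below 1, so free-riding is indeed the best response regardless of what the others do.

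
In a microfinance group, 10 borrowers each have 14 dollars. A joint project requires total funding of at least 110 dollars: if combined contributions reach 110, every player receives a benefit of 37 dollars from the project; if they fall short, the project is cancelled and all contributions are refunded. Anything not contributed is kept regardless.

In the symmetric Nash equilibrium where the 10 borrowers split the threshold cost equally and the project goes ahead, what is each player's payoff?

40 dollars

Equal share of the threshold: 110/10 = 11.
At this profile no one gains by cutting their contribution: any cut drops the total below 110, the project is cancelled, contributions are refunded, and the deviator ends with 14, which is less than 14 − 11 + 37 = 40. Contributing more than 11 just wastes the excess. So contributing exactly 11 is a best response.
Each player's payoff: 14 − 11 + 37 = 40.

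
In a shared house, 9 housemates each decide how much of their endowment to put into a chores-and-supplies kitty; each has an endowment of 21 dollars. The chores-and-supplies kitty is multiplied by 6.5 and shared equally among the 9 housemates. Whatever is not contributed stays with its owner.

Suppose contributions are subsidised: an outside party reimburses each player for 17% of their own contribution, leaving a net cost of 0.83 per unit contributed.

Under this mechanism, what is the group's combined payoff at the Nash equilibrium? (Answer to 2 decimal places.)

Even with the mechanism, each unit contributed returns only (6.5/9) / 0.83 = 0.8701 per unit of net cost, so contributing nothing is still dominant.
At the Nash equilibrium no one contributes; group total payoff = 9 × 21 = 189.

189.00 dollars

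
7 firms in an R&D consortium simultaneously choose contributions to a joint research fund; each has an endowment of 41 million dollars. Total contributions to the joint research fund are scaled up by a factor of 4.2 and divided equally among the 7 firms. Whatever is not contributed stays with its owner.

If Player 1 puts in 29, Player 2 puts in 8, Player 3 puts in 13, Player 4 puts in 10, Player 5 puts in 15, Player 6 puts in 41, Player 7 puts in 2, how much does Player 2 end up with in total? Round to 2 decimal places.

103.80 million dollars

Total contributed: 29 + 8 + 13 + 10 + 15 + 41 + 2 = 118.
Each receives 4.2 × 118 / 7 = 70.80 from the joint research fund.
Player 2 keeps 41 − 8 = 33, so Player 2's payoff is 33 + 70.80 = 103.80.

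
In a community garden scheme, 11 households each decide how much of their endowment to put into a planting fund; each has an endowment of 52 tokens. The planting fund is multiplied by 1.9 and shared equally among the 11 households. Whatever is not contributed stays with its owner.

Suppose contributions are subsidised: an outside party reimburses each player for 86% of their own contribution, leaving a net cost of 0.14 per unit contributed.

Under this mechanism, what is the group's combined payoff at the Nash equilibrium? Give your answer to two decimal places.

1578.72 tokens

With the mechanism, a contributed unit returns (1.9/11) / 0.14 = 1.2338 per unit of net cost to the contributor — now above 1 — so contributing fully is weakly dominant for every player.
So the Nash equilibrium is full contribution by all 11; the group earns 11 × (52 × 0.86 + 1.9 × 52) = 1578.72.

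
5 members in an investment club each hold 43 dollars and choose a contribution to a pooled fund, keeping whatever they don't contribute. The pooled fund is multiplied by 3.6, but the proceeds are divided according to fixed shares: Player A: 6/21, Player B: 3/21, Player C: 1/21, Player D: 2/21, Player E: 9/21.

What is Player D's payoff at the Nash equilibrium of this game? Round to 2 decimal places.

72.49 dollars

Each unit j contributes comes back to j as 3.6 × (j's share), so j prefers to contribute only if that share exceeds 1/3.6 = 0.2778; otherwise keeping the unit dominates.
Player A and Player E are above the threshold, contributing 43 each; the remaining 3 contribute 0. Total contributed: 86.
Player D keeps 43 and receives 3.6 × 86 × 2/21 = 29.49 from the pooled fund, for a payoff of 72.49.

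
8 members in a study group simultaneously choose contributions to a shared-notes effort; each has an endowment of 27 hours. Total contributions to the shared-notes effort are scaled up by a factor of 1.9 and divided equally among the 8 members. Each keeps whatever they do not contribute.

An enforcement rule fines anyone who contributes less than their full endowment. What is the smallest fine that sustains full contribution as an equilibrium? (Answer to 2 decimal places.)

Given the others contribute fully, the best deviation is to contribute 0 (any partial contribution still incurs the fine and gives up units whose private return 0.2375 is below 1).
Deviating from 27 to 0 saves 27 hours but forfeits the deviator's share of the drop in the shared-notes effort: 1.9/8 × 27 = 6.41.
So the deviation gain is 27 − 6.41 = 20.59, and the fine must be at least 20.59 hours to wipe it out.

20.59 hours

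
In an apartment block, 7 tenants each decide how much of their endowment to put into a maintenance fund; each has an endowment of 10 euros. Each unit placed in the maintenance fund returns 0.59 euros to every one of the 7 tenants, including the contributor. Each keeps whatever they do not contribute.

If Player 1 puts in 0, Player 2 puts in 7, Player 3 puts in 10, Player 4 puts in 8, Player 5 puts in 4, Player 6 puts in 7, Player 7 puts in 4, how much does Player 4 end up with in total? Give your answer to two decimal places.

25.60 euros

Total contributed: 0 + 7 + 10 + 8 + 4 + 7 + 4 = 40.
Each receives 0.59 × 40 = 23.60 from the maintenance fund.
Player 4 keeps 10 − 8 = 2, so Player 4's payoff is 2 + 23.60 = 25.60.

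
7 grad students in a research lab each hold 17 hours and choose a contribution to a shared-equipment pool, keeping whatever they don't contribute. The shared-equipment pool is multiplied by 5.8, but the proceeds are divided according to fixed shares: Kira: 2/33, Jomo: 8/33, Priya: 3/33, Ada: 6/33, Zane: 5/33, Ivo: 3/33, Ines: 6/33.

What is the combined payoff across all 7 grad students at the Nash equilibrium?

A player with share s gets back 5.8·s per unit contributed, so full contribution is dominant for anyone with s > 1/5.8 = 0.1724 and zero contribution is dominant for anyone below.
Jomo, Ada and Ines clear that bar, contributing 17 each; the remaining 4 contribute 0. Total contributed: 51.
The shared-equipment pool pays out 5.8 × 51 = 295.80 in total (split across the unequal shares, but the aggregate is all that matters for the group sum).
The 4 free-riders keep 17 each, adding 68. Group total = 68 + 295.80 = 363.80.

363.80 hours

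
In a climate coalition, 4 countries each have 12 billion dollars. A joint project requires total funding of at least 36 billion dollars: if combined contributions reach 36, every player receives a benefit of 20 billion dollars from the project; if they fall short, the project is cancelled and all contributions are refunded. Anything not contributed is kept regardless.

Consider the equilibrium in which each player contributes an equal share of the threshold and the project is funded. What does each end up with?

23 billion dollars

Equal share of the threshold: 36/4 = 9.
At this profile no one gains by cutting their contribution: any cut drops the total below 36, the project is cancelled, contributions are refunded, and the deviator ends with 12, which is less than 12 − 9 + 20 = 23. Contributing more than 9 just wastes the excess. So contributing exactly 9 is a best response.
Each player's payoff: 12 − 9 + 20 = 23.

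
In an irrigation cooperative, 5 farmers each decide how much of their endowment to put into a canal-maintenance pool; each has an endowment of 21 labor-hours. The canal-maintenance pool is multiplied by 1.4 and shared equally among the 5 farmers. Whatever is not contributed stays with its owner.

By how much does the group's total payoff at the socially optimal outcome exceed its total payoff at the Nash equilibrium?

Each contributed unit returns 1.4/5 = 0.2800 to its contributor — below 1 — so contributing 0 is dominant for every player. At the Nash equilibrium everyone keeps their 21, and the group total is 5 × 21 = 105.
Each contributed unit returns 1.400 to the group as a whole (0.2800 to each of 5 players), which exceeds 1, so the social optimum is full contribution: group total = 1.400 × 105 = 147.00.
Efficiency loss = 147.00 − 105 = 42.00.

42.00 labor-hours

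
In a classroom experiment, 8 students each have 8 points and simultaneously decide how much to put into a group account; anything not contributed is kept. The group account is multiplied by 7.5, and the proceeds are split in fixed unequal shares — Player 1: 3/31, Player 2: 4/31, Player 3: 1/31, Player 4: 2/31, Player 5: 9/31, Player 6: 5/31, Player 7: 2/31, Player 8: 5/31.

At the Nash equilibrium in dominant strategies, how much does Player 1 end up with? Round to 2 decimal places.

25.42 points

A player with share s gets back 7.5·s per unit contributed, so full contribution is dominant for anyone with s > 1/7.5 = 0.1333 and zero contribution is dominant for anyone below.
Player 5, Player 6 and Player 8 are above the threshold, contributing 8 each; the remaining 5 contribute 0. Total contributed: 24.
Player 1 keeps 8 and receives 7.5 × 24 × 3/31 = 17.42 from the group account, for a payoff of 25.42.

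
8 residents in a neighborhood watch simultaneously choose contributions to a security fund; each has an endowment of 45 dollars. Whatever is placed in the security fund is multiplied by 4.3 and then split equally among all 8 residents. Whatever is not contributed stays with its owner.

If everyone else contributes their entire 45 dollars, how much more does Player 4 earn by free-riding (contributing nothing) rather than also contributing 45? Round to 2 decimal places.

20.81 dollars

Switching from a contribution of 45 to 0 lets Player 4 keep an extra 45 dollars, but lowers the security fund by 45, which costs Player 4 their own share of that drop: 4.3/8 × 45 = 24.19.
Net gain = 45 − 24.19 = 20.81. The private return per contributed unit (0.5375) is below 1, so free-riding is indeed the best response regardless of what the others do.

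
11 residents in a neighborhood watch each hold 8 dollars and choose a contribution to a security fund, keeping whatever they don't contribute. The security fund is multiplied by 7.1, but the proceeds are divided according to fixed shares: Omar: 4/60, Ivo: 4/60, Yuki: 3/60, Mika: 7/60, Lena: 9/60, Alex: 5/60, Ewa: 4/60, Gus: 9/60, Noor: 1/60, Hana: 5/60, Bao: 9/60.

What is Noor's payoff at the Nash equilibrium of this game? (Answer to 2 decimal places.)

10.84 dollars

Player j's private return per contributed unit is 7.1 × (j's share). Contributing is weakly dominant for j when that share is at least 1/7.1 = 0.1408, and contributing 0 is dominant otherwise.
Lena, Gus and Bao are above the threshold, contributing 8 each; the remaining 8 contribute 0. Total contributed: 24.
Noor keeps 8 and receives 7.1 × 24 × 1/60 = 2.84 from the security fund, for a payoff of 10.84.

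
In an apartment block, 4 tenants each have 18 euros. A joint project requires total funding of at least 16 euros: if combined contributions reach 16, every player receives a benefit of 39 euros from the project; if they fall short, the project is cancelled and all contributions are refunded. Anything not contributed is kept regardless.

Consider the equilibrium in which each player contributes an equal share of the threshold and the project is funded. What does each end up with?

Equal share of the threshold: 16/4 = 4.
At this profile no one gains by cutting their contribution: any cut drops the total below 16, the project is cancelled, contributions are refunded, and the deviator ends with 18, which is less than 18 − 4 + 39 = 53. Contributing more than 4 just wastes the excess. So contributing exactly 4 is a best response.
Each player's payoff: 18 − 4 + 39 = 53.

53 euros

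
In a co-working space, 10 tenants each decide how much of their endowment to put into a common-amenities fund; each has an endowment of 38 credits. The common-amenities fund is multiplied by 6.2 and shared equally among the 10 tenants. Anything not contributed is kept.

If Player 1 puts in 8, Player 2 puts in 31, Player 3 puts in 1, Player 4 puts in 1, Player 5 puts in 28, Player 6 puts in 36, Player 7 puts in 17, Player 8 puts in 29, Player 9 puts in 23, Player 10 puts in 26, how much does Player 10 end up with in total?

Total contributed: 8 + 31 + 1 + 1 + 28 + 36 + 17 + 29 + 23 + 26 = 200.
Each receives 6.2 × 200 / 10 = 124.00 from the common-amenities fund.
Player 10 keeps 38 − 26 = 12, so Player 10's payoff is 12 + 124.00 = 136.00.

136.00 credits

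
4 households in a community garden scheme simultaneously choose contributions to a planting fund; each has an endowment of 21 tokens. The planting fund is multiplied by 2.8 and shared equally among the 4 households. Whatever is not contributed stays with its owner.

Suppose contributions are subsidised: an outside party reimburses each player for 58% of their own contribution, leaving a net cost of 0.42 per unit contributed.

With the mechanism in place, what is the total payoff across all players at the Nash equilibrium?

The effective private return per unit is now (2.8/4) / 0.42 = 1.6667 > 1, so every player's dominant strategy flips to full contribution.
At the Nash equilibrium everyone contributes 21. Group total payoff = 4 × (21 × 0.58 + 2.8 × 21) = 283.92.

283.92 tokens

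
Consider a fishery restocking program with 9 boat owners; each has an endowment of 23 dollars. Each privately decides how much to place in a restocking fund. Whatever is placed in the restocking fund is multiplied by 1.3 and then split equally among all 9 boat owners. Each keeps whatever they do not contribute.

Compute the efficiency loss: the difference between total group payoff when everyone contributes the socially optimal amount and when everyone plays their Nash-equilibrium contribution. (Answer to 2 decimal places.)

Each contributed unit returns 1.3/9 = 0.1444 to its contributor — below 1 — so contributing 0 is dominant for every player. At the Nash equilibrium everyone keeps their 23, and the group total is 9 × 23 = 207.
Each contributed unit returns 1.300 to the group as a whole (0.1444 to each of 9 players), which exceeds 1, so the social optimum is full contribution: group total = 1.300 × 207 = 269.10.
Efficiency loss = 269.10 − 207 = 62.10.

62.10 dollars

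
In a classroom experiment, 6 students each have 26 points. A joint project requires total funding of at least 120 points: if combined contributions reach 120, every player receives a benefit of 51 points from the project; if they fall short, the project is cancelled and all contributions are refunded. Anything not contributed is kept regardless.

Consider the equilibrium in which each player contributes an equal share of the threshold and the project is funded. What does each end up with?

Equal share of the threshold: 120/6 = 20.
At this profile no one gains by cutting their contribution: any cut drops the total below 120, the project is cancelled, contributions are refunded, and the deviator ends with 26, which is less than 26 − 20 + 51 = 57. Contributing more than 20 just wastes the excess. So contributing exactly 20 is a best response.
Each player's payoff: 26 − 20 + 51 = 57.

57 points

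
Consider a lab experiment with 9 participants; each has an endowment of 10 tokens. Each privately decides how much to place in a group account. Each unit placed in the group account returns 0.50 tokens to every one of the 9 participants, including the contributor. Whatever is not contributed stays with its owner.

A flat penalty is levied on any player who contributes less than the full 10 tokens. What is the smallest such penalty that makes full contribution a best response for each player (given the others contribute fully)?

5.00 tokens

Given the others contribute fully, the best deviation is to contribute 0 (any partial contribution still incurs the fine and gives up units whose private return 0.50 is below 1).
Deviating from 10 to 0 saves 10 tokens but forfeits the deviator's share of the drop in the group account: 0.50 × 10 = 5.00.
So the deviation gain is 10 − 5.00 = 5.00, and the fine must be at least 5.00 tokens to wipe it out.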